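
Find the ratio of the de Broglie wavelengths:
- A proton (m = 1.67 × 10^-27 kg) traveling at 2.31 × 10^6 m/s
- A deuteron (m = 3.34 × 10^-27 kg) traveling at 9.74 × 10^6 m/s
λ₁/λ₂ = 8.43

Using λ = h/(mv):

λ₁ = h/(m₁v₁) = 1.72 × 10^-13 m
λ₂ = h/(m₂v₂) = 2.04 × 10^-14 m

Ratio λ₁/λ₂ = (m₂v₂)/(m₁v₁)
         = (3.34 × 10^-27 kg × 9.74 × 10^6 m/s) / (1.67 × 10^-27 kg × 2.31 × 10^6 m/s)
         = 8.43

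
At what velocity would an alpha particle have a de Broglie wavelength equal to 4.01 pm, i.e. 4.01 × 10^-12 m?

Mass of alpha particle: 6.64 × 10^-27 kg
2.49 × 10^4 m/s

From λ = h/(mv), solve for v:

v = h/(mλ)
v = (6.626 × 10^-34 J·s) / (6.64 × 10^-27 kg × 4.01 × 10^-12 m)
v = 2.49 × 10^4 m/s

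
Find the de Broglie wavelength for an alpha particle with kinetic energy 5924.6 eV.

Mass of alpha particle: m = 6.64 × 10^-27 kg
1.87 × 10^-13 m

Using λ = h/√(2mKE):

First convert KE to Joules: KE = 5924.6 eV = 9.492 × 10^-16 J

λ = h/√(2mKE)
λ = (6.626 × 10^-34 J·s) / √(2 × 6.64 × 10^-27 kg × 9.492 × 10^-16 J)
λ = 1.87 × 10^-13 m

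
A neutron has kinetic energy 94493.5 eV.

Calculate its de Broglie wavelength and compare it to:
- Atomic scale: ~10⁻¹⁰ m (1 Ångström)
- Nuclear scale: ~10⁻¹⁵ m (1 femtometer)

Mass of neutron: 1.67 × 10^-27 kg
λ = 9.32 × 10^-14 m, which is between nuclear and atomic scales.

Using λ = h/√(2mKE):

KE = 94493.5 eV = 1.514 × 10^-14 J

λ = h/√(2mKE)
λ = (6.626 × 10^-34 J·s) / √(2 × 1.67 × 10^-27 kg × 1.514 × 10^-14 J)
λ = 9.32 × 10^-14 m

Comparison:
- Atomic scale (10⁻¹⁰ m): λ is 0.00093× this size
- Nuclear scale (10⁻¹⁵ m): λ is 93× this size

The wavelength is between nuclear and atomic scales.

This wavelength is appropriate for probing atomic structure but too large for nuclear physics experiments.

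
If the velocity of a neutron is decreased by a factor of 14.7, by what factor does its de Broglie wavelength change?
The wavelength increases by a factor of 14.7.

From λ = h/(mv), the wavelength is inversely proportional to velocity:

λ ∝ 1/v

If v → v/14.7, then λ → 14.7λ

When velocity is decreased by a factor of 14.7, the wavelength increases by a factor of 14.7.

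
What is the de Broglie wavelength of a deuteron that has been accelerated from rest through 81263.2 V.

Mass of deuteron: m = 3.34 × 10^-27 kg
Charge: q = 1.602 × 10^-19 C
7.11 × 10^-14 m

When a particle is accelerated through voltage V, it gains kinetic energy KE = qV.

The de Broglie wavelength is then λ = h/√(2mqV):

λ = h/√(2mqV)
λ = (6.626 × 10^-34 J·s) / √(2 × 3.34 × 10^-27 kg × 1.602 × 10^-19 C × 81263.2 V)
λ = 7.11 × 10^-14 m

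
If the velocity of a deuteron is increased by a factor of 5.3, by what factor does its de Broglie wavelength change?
The wavelength decreases by a factor of 5.3.

From λ = h/(mv), the wavelength is inversely proportional to velocity:

λ ∝ 1/v

If v → 5.3v, then λ → λ/5.3

When velocity is increased by a factor of 5.3, the wavelength decreases by a factor of 5.3.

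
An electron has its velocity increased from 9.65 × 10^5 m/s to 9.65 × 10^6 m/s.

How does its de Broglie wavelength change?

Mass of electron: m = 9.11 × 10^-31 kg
The wavelength decreases by a factor of 10.

Using λ = h/(mv):

Initial wavelength: λ₁ = h/(mv₁) = 7.54 × 10^-10 m
Final wavelength: λ₂ = h/(mv₂) = 7.54 × 10^-11 m

Since λ ∝ 1/v, when velocity increases by a factor of 10, the wavelength decreases by a factor of 10.

λ₂/λ₁ = v₁/v₂ = 1/10

The wavelength decreases by a factor of 10.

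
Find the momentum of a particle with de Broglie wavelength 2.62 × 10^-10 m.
2.53 × 10^-24 kg·m/s

From the de Broglie relation λ = h/p, we solve for p:

p = h/λ
p = (6.626 × 10^-34 J·s) / (2.62 × 10^-10 m)
p = 2.53 × 10^-24 kg·m/s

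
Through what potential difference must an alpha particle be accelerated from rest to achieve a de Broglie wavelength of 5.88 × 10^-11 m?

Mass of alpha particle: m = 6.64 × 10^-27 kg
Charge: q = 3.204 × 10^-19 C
2.98 × 10^-2 V

From λ = h/√(2mqV), we solve for V:

λ² = h²/(2mqV)
V = h²/(2mqλ²)
V = (6.626 × 10^-34 J·s)² / (2 × 6.64 × 10^-27 kg × 3.204 × 10^-19 C × (5.88 × 10^-11 m)²)
V = 2.98 × 10^-2 V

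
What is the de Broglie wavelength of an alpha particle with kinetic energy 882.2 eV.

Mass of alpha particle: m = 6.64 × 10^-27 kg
4.84 × 10^-13 m

Using λ = h/√(2mKE):

First convert KE to Joules: KE = 882.2 eV = 1.413 × 10^-16 J

λ = h/√(2mKE)
λ = (6.626 × 10^-34 J·s) / √(2 × 6.64 × 10^-27 kg × 1.413 × 10^-16 J)
λ = 4.84 × 10^-13 m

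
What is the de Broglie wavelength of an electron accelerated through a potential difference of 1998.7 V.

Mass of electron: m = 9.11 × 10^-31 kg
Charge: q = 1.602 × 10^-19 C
2.74 × 10^-11 m

When a particle is accelerated through voltage V, it gains kinetic energy KE = qV.

The de Broglie wavelength is then λ = h/√(2mqV):

λ = h/√(2mqV)
λ = (6.626 × 10^-34 J·s) / √(2 × 9.11 × 10^-31 kg × 1.602 × 10^-19 C × 1998.7 V)
λ = 2.74 × 10^-11 m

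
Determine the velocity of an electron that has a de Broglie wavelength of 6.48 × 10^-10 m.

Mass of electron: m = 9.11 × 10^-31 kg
1.12 × 10^6 m/s

From the de Broglie relation λ = h/(mv), we solve for v:

v = h/(mλ)
v = (6.626 × 10^-34 J·s) / (9.11 × 10^-31 kg × 6.48 × 10^-10 m)
v = 1.12 × 10^6 m/s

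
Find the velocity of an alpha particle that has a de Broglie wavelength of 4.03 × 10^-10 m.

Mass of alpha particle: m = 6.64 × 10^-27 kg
2.48 × 10^2 m/s

From the de Broglie relation λ = h/(mv), we solve for v:

v = h/(mλ)
v = (6.626 × 10^-34 J·s) / (6.64 × 10^-27 kg × 4.03 × 10^-10 m)
v = 2.48 × 10^2 m/s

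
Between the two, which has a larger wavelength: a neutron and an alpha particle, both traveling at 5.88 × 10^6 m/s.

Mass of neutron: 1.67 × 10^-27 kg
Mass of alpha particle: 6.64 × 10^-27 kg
The neutron has the longer wavelength.

Using λ = h/(mv), since both particles have the same velocity, the wavelength depends only on mass.

For neutron: λ₁ = h/(m₁v) = 6.75 × 10^-14 m
For alpha particle: λ₂ = h/(m₂v) = 1.70 × 10^-14 m

Since λ ∝ 1/m at constant velocity, the lighter particle has the longer wavelength.

The neutron has the longer de Broglie wavelength.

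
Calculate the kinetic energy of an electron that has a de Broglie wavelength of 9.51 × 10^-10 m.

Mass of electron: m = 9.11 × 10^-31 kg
2.66 × 10^-19 J (or 1.66 eV)

From λ = h/√(2mKE), we solve for KE:

λ² = h²/(2mKE)
KE = h²/(2mλ²)
KE = (6.626 × 10^-34 J·s)² / (2 × 9.11 × 10^-31 kg × (9.51 × 10^-10 m)²)
KE = 2.66 × 10^-19 J
KE = 1.66 eV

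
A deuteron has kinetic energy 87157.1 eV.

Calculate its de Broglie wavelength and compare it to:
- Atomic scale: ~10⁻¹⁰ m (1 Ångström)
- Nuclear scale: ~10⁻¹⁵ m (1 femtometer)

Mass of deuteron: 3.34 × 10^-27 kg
λ = 6.86 × 10^-14 m, which is between nuclear and atomic scales.

Using λ = h/√(2mKE):

KE = 87157.1 eV = 1.396 × 10^-14 J

λ = h/√(2mKE)
λ = (6.626 × 10^-34 J·s) / √(2 × 3.34 × 10^-27 kg × 1.396 × 10^-14 J)
λ = 6.86 × 10^-14 m

Comparison:
- Atomic scale (10⁻¹⁰ m): λ is 0.00069× this size
- Nuclear scale (10⁻¹⁵ m): λ is 69× this size

The wavelength is between nuclear and atomic scales.

This wavelength is appropriate for probing atomic structure but too large for nuclear physics experiments.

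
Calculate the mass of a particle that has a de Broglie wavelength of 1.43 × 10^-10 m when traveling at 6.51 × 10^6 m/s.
7.12 × 10^-31 kg

From the de Broglie relation λ = h/(mv), we solve for m:

m = h/(λv)
m = (6.626 × 10^-34 J·s) / (1.43 × 10^-10 m × 6.51 × 10^6 m/s)
m = 7.12 × 10^-31 kg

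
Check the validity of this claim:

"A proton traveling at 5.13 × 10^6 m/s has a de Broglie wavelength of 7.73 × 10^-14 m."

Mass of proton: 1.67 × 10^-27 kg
True

The claim is correct.

Using λ = h/(mv):
λ = (6.626 × 10^-34 J·s) / (1.67 × 10^-27 kg × 5.13 × 10^6 m/s)
λ = 7.73 × 10^-14 m

This matches the claimed value.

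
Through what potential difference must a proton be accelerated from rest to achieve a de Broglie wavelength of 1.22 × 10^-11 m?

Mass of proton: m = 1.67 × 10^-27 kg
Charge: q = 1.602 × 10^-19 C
5.51 V

From λ = h/√(2mqV), we solve for V:

λ² = h²/(2mqV)
V = h²/(2mqλ²)
V = (6.626 × 10^-34 J·s)² / (2 × 1.67 × 10^-27 kg × 1.602 × 10^-19 C × (1.22 × 10^-11 m)²)
V = 5.51 V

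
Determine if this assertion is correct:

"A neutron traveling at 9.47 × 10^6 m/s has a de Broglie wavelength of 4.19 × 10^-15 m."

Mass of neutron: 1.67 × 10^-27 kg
False

The claim is incorrect.

Using λ = h/(mv):
λ = (6.626 × 10^-34 J·s) / (1.67 × 10^-27 kg × 9.47 × 10^6 m/s)
λ = 4.19 × 10^-14 m

The actual wavelength differs from the claimed 4.19 × 10^-15 m.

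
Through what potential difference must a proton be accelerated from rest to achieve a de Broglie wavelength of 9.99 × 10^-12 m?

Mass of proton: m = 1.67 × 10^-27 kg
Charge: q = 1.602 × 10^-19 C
8.22 V

From λ = h/√(2mqV), we solve for V:

λ² = h²/(2mqV)
V = h²/(2mqλ²)
V = (6.626 × 10^-34 J·s)² / (2 × 1.67 × 10^-27 kg × 1.602 × 10^-19 C × (9.99 × 10^-12 m)²)
V = 8.22 V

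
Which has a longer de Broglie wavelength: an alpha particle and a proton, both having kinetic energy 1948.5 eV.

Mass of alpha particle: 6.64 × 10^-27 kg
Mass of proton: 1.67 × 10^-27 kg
The proton has the longer wavelength.

Using λ = h/√(2mKE):

For alpha particle: λ₁ = h/√(2m₁KE) = 3.25 × 10^-13 m
For proton: λ₂ = h/√(2m₂KE) = 6.49 × 10^-13 m

Since λ ∝ 1/√m at constant kinetic energy, the lighter particle has the longer wavelength.

The proton has the longer de Broglie wavelength.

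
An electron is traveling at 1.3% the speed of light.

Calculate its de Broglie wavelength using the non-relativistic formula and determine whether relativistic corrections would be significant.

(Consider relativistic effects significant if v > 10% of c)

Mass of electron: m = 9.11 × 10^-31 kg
No, relativistic corrections are not needed.

Using the non-relativistic de Broglie formula λ = h/(mv):

v = 1.3% × c = 3.897 × 10^6 m/s

λ = h/(mv)
λ = (6.626 × 10^-34 J·s) / (9.11 × 10^-31 kg × 3.897 × 10^6 m/s)
λ = 1.87 × 10^-10 m

Since v = 1.3% of c < 10% of c, relativistic corrections are NOT significant and this non-relativistic result is a good approximation.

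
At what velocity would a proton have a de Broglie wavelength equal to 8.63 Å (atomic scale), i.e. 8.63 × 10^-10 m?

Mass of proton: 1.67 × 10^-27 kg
4.60 × 10^2 m/s

From λ = h/(mv), solve for v:

v = h/(mλ)
v = (6.626 × 10^-34 J·s) / (1.67 × 10^-27 kg × 8.63 × 10^-10 m)
v = 4.60 × 10^2 m/s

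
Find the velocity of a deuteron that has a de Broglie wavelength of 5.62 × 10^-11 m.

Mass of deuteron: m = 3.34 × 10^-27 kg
3.53 × 10^3 m/s

From the de Broglie relation λ = h/(mv), we solve for v:

v = h/(mλ)
v = (6.626 × 10^-34 J·s) / (3.34 × 10^-27 kg × 5.62 × 10^-11 m)
v = 3.53 × 10^3 m/s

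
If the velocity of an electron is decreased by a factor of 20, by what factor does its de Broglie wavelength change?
The wavelength increases by a factor of 20.

From λ = h/(mv), the wavelength is inversely proportional to velocity:

λ ∝ 1/v

If v → v/20, then λ → 20λ

When velocity is decreased by a factor of 20, the wavelength increases by a factor of 20.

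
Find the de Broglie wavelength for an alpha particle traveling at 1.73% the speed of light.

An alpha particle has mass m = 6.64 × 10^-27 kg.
1.92 × 10^-14 m

Using the de Broglie relation λ = h/(mv):

v = 1.73% × c = 5.186 × 10^6 m/s

λ = h/(mv)
λ = (6.626 × 10^-34 J·s) / (6.64 × 10^-27 kg × 5.186 × 10^6 m/s)
λ = 1.92 × 10^-14 m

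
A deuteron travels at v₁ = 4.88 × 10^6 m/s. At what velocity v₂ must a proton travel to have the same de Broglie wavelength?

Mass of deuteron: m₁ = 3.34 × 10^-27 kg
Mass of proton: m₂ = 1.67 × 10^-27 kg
v₂ = 9.76 × 10^6 m/s

For equal de Broglie wavelengths: λ₁ = λ₂

h/(m₁v₁) = h/(m₂v₂)
m₁v₁ = m₂v₂
v₂ = v₁ · (m₁/m₂)

v₂ = 4.88 × 10^6 m/s × (3.34 × 10^-27 kg / 1.67 × 10^-27 kg)
v₂ = 9.76 × 10^6 m/s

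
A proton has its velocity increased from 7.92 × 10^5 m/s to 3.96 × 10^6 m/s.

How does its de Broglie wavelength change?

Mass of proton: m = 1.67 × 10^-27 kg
The wavelength decreases by a factor of 5.

Using λ = h/(mv):

Initial wavelength: λ₁ = h/(mv₁) = 5.01 × 10^-13 m
Final wavelength: λ₂ = h/(mv₂) = 1.00 × 10^-13 m

Since λ ∝ 1/v, when velocity increases by a factor of 5, the wavelength decreases by a factor of 5.

λ₂/λ₁ = v₁/v₂ = 1/5

The wavelength decreases by a factor of 5.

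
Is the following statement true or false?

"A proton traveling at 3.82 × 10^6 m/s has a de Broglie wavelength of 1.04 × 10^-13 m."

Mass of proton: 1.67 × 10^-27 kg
True

The claim is correct.

Using λ = h/(mv):
λ = (6.626 × 10^-34 J·s) / (1.67 × 10^-27 kg × 3.82 × 10^6 m/s)
λ = 1.04 × 10^-13 m

This matches the claimed value.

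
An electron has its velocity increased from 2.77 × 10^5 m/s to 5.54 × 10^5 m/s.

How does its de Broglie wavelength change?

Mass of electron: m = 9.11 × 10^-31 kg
The wavelength decreases by a factor of 2.

Using λ = h/(mv):

Initial wavelength: λ₁ = h/(mv₁) = 2.63 × 10^-9 m
Final wavelength: λ₂ = h/(mv₂) = 1.31 × 10^-9 m

Since λ ∝ 1/v, when velocity increases by a factor of 2, the wavelength decreases by a factor of 2.

λ₂/λ₁ = v₁/v₂ = 1/2

The wavelength decreases by a factor of 2.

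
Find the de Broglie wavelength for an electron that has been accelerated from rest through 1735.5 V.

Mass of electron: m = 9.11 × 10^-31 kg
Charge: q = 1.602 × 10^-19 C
2.94 × 10^-11 m

When a particle is accelerated through voltage V, it gains kinetic energy KE = qV.

The de Broglie wavelength is then λ = h/√(2mqV):

λ = h/√(2mqV)
λ = (6.626 × 10^-34 J·s) / √(2 × 9.11 × 10^-31 kg × 1.602 × 10^-19 C × 1735.5 V)
λ = 2.94 × 10^-11 m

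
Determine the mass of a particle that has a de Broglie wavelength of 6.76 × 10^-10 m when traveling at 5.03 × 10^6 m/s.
1.95 × 10^-31 kg

From the de Broglie relation λ = h/(mv), we solve for m:

m = h/(λv)
m = (6.626 × 10^-34 J·s) / (6.76 × 10^-10 m × 5.03 × 10^6 m/s)
m = 1.95 × 10^-31 kg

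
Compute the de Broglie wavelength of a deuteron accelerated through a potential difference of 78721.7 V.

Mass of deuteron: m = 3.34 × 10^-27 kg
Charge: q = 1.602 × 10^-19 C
7.22 × 10^-14 m

When a particle is accelerated through voltage V, it gains kinetic energy KE = qV.

The de Broglie wavelength is then λ = h/√(2mqV):

λ = h/√(2mqV)
λ = (6.626 × 10^-34 J·s) / √(2 × 3.34 × 10^-27 kg × 1.602 × 10^-19 C × 78721.7 V)
λ = 7.22 × 10^-14 m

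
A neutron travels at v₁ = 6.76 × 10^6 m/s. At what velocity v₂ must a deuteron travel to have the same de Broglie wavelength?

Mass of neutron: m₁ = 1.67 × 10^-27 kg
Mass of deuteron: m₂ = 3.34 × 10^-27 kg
v₂ = 3.38 × 10^6 m/s

For equal de Broglie wavelengths: λ₁ = λ₂

h/(m₁v₁) = h/(m₂v₂)
m₁v₁ = m₂v₂
v₂ = v₁ · (m₁/m₂)

v₂ = 6.76 × 10^6 m/s × (1.67 × 10^-27 kg / 3.34 × 10^-27 kg)
v₂ = 3.38 × 10^6 m/s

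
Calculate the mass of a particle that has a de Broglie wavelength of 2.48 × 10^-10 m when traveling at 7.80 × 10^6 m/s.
3.43 × 10^-31 kg

From the de Broglie relation λ = h/(mv), we solve for m:

m = h/(λv)
m = (6.626 × 10^-34 J·s) / (2.48 × 10^-10 m × 7.80 × 10^6 m/s)
m = 3.43 × 10^-31 kg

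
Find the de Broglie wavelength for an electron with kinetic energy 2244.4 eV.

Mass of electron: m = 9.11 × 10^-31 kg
2.59 × 10^-11 m

Using λ = h/√(2mKE):

First convert KE to Joules: KE = 2244.4 eV = 3.596 × 10^-16 J

λ = h/√(2mKE)
λ = (6.626 × 10^-34 J·s) / √(2 × 9.11 × 10^-31 kg × 3.596 × 10^-16 J)
λ = 2.59 × 10^-11 m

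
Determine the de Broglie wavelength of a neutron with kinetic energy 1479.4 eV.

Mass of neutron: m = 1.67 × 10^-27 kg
7.45 × 10^-13 m

Using λ = h/√(2mKE):

First convert KE to Joules: KE = 1479.4 eV = 2.370 × 10^-16 J

λ = h/√(2mKE)
λ = (6.626 × 10^-34 J·s) / √(2 × 1.67 × 10^-27 kg × 2.370 × 10^-16 J)
λ = 7.45 × 10^-13 m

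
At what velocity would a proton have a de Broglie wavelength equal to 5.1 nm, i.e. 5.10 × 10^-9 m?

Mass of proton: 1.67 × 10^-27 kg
7.78 × 10^1 m/s

From λ = h/(mv), solve for v:

v = h/(mλ)
v = (6.626 × 10^-34 J·s) / (1.67 × 10^-27 kg × 5.10 × 10^-9 m)
v = 7.78 × 10^1 m/s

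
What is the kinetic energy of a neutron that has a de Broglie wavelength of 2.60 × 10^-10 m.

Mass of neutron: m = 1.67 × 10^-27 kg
1.94 × 10^-21 J (or 0.0121 eV)

From λ = h/√(2mKE), we solve for KE:

λ² = h²/(2mKE)
KE = h²/(2mλ²)
KE = (6.626 × 10^-34 J·s)² / (2 × 1.67 × 10^-27 kg × (2.60 × 10^-10 m)²)
KE = 1.94 × 10^-21 J
KE = 0.0121 eV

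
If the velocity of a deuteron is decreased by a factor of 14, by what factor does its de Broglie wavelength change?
The wavelength increases by a factor of 14.

From λ = h/(mv), the wavelength is inversely proportional to velocity:

λ ∝ 1/v

If v → v/14, then λ → 14λ

When velocity is decreased by a factor of 14, the wavelength increases by a factor of 14.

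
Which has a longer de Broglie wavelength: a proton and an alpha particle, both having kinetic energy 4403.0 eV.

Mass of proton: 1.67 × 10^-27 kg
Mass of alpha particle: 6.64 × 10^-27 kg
The proton has the longer wavelength.

Using λ = h/√(2mKE):

For proton: λ₁ = h/√(2m₁KE) = 4.32 × 10^-13 m
For alpha particle: λ₂ = h/√(2m₂KE) = 2.16 × 10^-13 m

Since λ ∝ 1/√m at constant kinetic energy, the lighter particle has the longer wavelength.

The proton has the longer de Broglie wavelength.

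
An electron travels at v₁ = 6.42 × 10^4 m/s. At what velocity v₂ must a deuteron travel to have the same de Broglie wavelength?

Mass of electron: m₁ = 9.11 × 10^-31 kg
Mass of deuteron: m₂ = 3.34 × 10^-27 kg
v₂ = 1.75 × 10^1 m/s

For equal de Broglie wavelengths: λ₁ = λ₂

h/(m₁v₁) = h/(m₂v₂)
m₁v₁ = m₂v₂
v₂ = v₁ · (m₁/m₂)

v₂ = 6.42 × 10^4 m/s × (9.11 × 10^-31 kg / 3.34 × 10^-27 kg)
v₂ = 1.75 × 10^1 m/s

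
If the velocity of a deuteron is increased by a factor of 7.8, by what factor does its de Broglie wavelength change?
The wavelength decreases by a factor of 7.8.

From λ = h/(mv), the wavelength is inversely proportional to velocity:

λ ∝ 1/v

If v → 7.8v, then λ → λ/7.8

When velocity is increased by a factor of 7.8, the wavelength decreases by a factor of 7.8.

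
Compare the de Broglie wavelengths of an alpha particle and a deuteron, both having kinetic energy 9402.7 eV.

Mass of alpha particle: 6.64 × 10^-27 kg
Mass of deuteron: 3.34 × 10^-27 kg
The deuteron has the longer wavelength.

Using λ = h/√(2mKE):

For alpha particle: λ₁ = h/√(2m₁KE) = 1.48 × 10^-13 m
For deuteron: λ₂ = h/√(2m₂KE) = 2.09 × 10^-13 m

Since λ ∝ 1/√m at constant kinetic energy, the lighter particle has the longer wavelength.

The deuteron has the longer de Broglie wavelength.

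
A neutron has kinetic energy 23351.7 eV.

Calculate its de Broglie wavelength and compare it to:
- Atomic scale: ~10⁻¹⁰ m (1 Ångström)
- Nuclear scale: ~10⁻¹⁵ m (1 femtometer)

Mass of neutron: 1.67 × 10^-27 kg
λ = 1.87 × 10^-13 m, which is between nuclear and atomic scales.

Using λ = h/√(2mKE):

KE = 23351.7 eV = 3.741 × 10^-15 J

λ = h/√(2mKE)
λ = (6.626 × 10^-34 J·s) / √(2 × 1.67 × 10^-27 kg × 3.741 × 10^-15 J)
λ = 1.87 × 10^-13 m

Comparison:
- Atomic scale (10⁻¹⁰ m): λ is 0.0019× this size
- Nuclear scale (10⁻¹⁵ m): λ is 1.9e+02× this size

The wavelength is between nuclear and atomic scales.

This wavelength is appropriate for probing atomic structure but too large for nuclear physics experiments.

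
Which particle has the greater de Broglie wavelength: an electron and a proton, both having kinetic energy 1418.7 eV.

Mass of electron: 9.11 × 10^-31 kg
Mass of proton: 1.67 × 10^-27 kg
The electron has the longer wavelength.

Using λ = h/√(2mKE):

For electron: λ₁ = h/√(2m₁KE) = 3.26 × 10^-11 m
For proton: λ₂ = h/√(2m₂KE) = 7.60 × 10^-13 m

Since λ ∝ 1/√m at constant kinetic energy, the lighter particle has the longer wavelength.

The electron has the longer de Broglie wavelength.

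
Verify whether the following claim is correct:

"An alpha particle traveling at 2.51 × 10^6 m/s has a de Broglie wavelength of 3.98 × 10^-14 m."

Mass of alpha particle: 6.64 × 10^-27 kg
True

The claim is correct.

Using λ = h/(mv):
λ = (6.626 × 10^-34 J·s) / (6.64 × 10^-27 kg × 2.51 × 10^6 m/s)
λ = 3.98 × 10^-14 m

This matches the claimed value.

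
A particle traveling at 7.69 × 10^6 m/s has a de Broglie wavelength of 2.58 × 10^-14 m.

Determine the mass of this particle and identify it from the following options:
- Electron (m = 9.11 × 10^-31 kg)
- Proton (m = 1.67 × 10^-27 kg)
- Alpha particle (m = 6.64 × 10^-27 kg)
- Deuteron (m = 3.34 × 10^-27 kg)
The particle is a deuteron.

From λ = h/(mv), solve for mass:

m = h/(λv)
m = (6.626 × 10^-34 J·s) / (2.58 × 10^-14 m × 7.69 × 10^6 m/s)
m = 3.34 × 10^-27 kg

Comparing with the listed masses, this is closest to a deuteron.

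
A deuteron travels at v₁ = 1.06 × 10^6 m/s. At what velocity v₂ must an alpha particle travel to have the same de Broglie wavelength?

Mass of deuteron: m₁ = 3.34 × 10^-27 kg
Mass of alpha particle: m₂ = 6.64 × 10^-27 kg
v₂ = 5.33 × 10^5 m/s

For equal de Broglie wavelengths: λ₁ = λ₂

h/(m₁v₁) = h/(m₂v₂)
m₁v₁ = m₂v₂
v₂ = v₁ · (m₁/m₂)

v₂ = 1.06 × 10^6 m/s × (3.34 × 10^-27 kg / 6.64 × 10^-27 kg)
v₂ = 5.33 × 10^5 m/s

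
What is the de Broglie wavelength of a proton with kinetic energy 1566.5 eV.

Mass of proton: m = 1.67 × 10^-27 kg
7.24 × 10^-13 m

Using λ = h/√(2mKE):

First convert KE to Joules: KE = 1566.5 eV = 2.510 × 10^-16 J

λ = h/√(2mKE)
λ = (6.626 × 10^-34 J·s) / √(2 × 1.67 × 10^-27 kg × 2.510 × 10^-16 J)
λ = 7.24 × 10^-13 m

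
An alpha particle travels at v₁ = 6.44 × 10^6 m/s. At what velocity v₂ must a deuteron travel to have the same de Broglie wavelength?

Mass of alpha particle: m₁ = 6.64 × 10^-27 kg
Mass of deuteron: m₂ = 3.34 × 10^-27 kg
v₂ = 1.28 × 10^7 m/s

For equal de Broglie wavelengths: λ₁ = λ₂

h/(m₁v₁) = h/(m₂v₂)
m₁v₁ = m₂v₂
v₂ = v₁ · (m₁/m₂)

v₂ = 6.44 × 10^6 m/s × (6.64 × 10^-27 kg / 3.34 × 10^-27 kg)
v₂ = 1.28 × 10^7 m/s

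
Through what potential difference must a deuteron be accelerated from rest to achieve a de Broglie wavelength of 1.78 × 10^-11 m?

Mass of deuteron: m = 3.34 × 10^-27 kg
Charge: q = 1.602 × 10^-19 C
1.29 V

From λ = h/√(2mqV), we solve for V:

λ² = h²/(2mqV)
V = h²/(2mqλ²)
V = (6.626 × 10^-34 J·s)² / (2 × 3.34 × 10^-27 kg × 1.602 × 10^-19 C × (1.78 × 10^-11 m)²)
V = 1.29 V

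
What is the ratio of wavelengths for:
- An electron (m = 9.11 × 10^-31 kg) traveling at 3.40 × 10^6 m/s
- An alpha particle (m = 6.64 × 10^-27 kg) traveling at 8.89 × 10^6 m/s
λ₁/λ₂ = 1.91 × 10^4

Using λ = h/(mv):

λ₁ = h/(m₁v₁) = 2.14 × 10^-10 m
λ₂ = h/(m₂v₂) = 1.12 × 10^-14 m

Ratio λ₁/λ₂ = (m₂v₂)/(m₁v₁)
         = (6.64 × 10^-27 kg × 8.89 × 10^6 m/s) / (9.11 × 10^-31 kg × 3.40 × 10^6 m/s)
         = 1.91 × 10^4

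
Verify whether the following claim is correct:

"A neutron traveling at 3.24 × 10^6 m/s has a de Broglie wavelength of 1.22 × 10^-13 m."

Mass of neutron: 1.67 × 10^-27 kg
True

The claim is correct.

Using λ = h/(mv):
λ = (6.626 × 10^-34 J·s) / (1.67 × 10^-27 kg × 3.24 × 10^6 m/s)
λ = 1.22 × 10^-13 m

This matches the claimed value.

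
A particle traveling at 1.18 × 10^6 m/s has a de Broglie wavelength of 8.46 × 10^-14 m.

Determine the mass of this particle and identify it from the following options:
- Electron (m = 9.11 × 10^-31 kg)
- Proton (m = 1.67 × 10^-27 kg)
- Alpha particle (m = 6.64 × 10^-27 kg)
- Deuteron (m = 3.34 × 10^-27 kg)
The particle is an alpha particle.

From λ = h/(mv), solve for mass:

m = h/(λv)
m = (6.626 × 10^-34 J·s) / (8.46 × 10^-14 m × 1.18 × 10^6 m/s)
m = 6.64 × 10^-27 kg

Comparing with the listed masses, this is closest to an alpha particle.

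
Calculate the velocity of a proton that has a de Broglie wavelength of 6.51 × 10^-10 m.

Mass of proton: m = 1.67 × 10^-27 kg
6.09 × 10^2 m/s

From the de Broglie relation λ = h/(mv), we solve for v:

v = h/(mλ)
v = (6.626 × 10^-34 J·s) / (1.67 × 10^-27 kg × 6.51 × 10^-10 m)
v = 6.09 × 10^2 m/s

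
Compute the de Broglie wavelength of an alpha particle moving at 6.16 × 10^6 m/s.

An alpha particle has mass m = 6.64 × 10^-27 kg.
1.62 × 10^-14 m

Using the de Broglie relation λ = h/(mv):

λ = h/(mv)
λ = (6.626 × 10^-34 J·s) / (6.64 × 10^-27 kg × 6.16 × 10^6 m/s)
λ = 1.62 × 10^-14 m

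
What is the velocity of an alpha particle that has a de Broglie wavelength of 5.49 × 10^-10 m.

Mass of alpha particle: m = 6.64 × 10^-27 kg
1.82 × 10^2 m/s

From the de Broglie relation λ = h/(mv), we solve for v:

v = h/(mλ)
v = (6.626 × 10^-34 J·s) / (6.64 × 10^-27 kg × 5.49 × 10^-10 m)
v = 1.82 × 10^2 m/s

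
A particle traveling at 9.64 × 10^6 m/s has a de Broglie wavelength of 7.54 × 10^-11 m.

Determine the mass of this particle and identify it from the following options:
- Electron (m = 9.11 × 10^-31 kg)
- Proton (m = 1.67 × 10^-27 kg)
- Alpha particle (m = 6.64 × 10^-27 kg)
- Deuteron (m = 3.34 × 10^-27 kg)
The particle is an electron.

From λ = h/(mv), solve for mass:

m = h/(λv)
m = (6.626 × 10^-34 J·s) / (7.54 × 10^-11 m × 9.64 × 10^6 m/s)
m = 9.12 × 10^-31 kg

Comparing with the listed masses, this is closest to an electron.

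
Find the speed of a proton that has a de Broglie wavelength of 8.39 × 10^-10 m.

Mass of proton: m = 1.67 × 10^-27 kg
4.73 × 10^2 m/s

From the de Broglie relation λ = h/(mv), we solve for v:

v = h/(mλ)
v = (6.626 × 10^-34 J·s) / (1.67 × 10^-27 kg × 8.39 × 10^-10 m)
v = 4.73 × 10^2 m/s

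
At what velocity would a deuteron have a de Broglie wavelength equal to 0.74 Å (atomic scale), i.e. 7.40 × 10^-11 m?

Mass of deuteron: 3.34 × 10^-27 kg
2.68 × 10^3 m/s

From λ = h/(mv), solve for v:

v = h/(mλ)
v = (6.626 × 10^-34 J·s) / (3.34 × 10^-27 kg × 7.40 × 10^-11 m)
v = 2.68 × 10^3 m/s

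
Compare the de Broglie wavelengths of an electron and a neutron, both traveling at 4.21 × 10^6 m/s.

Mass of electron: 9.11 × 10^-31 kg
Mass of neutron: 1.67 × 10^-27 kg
The electron has the longer wavelength.

Using λ = h/(mv), since both particles have the same velocity, the wavelength depends only on mass.

For electron: λ₁ = h/(m₁v) = 1.73 × 10^-10 m
For neutron: λ₂ = h/(m₂v) = 9.42 × 10^-14 m

Since λ ∝ 1/m at constant velocity, the lighter particle has the longer wavelength.

The electron has the longer de Broglie wavelength.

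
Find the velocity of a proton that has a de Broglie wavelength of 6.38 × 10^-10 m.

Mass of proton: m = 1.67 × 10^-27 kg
6.22 × 10^2 m/s

From the de Broglie relation λ = h/(mv), we solve for v:

v = h/(mλ)
v = (6.626 × 10^-34 J·s) / (1.67 × 10^-27 kg × 6.38 × 10^-10 m)
v = 6.22 × 10^2 m/s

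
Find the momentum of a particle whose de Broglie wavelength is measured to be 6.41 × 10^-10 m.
1.03 × 10^-24 kg·m/s

From the de Broglie relation λ = h/p, we solve for p:

p = h/λ
p = (6.626 × 10^-34 J·s) / (6.41 × 10^-10 m)
p = 1.03 × 10^-24 kg·m/s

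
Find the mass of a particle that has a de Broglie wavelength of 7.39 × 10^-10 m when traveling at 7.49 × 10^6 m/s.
1.20 × 10^-31 kg

From the de Broglie relation λ = h/(mv), we solve for m:

m = h/(λv)
m = (6.626 × 10^-34 J·s) / (7.39 × 10^-10 m × 7.49 × 10^6 m/s)
m = 1.20 × 10^-31 kg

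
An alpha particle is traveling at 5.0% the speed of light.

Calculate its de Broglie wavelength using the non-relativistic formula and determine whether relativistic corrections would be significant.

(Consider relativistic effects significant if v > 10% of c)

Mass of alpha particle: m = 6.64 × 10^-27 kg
No, relativistic corrections are not needed.

Using the non-relativistic de Broglie formula λ = h/(mv):

v = 5.0% × c = 1.499 × 10^7 m/s

λ = h/(mv)
λ = (6.626 × 10^-34 J·s) / (6.64 × 10^-27 kg × 1.499 × 10^7 m/s)
λ = 6.66 × 10^-15 m

Since v = 5.0% of c < 10% of c, relativistic corrections are NOT significant and this non-relativistic result is a good approximation.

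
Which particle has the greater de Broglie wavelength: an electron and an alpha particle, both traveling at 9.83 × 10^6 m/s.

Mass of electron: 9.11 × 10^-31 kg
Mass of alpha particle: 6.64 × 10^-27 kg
The electron has the longer wavelength.

Using λ = h/(mv), since both particles have the same velocity, the wavelength depends only on mass.

For electron: λ₁ = h/(m₁v) = 7.40 × 10^-11 m
For alpha particle: λ₂ = h/(m₂v) = 1.02 × 10^-14 m

Since λ ∝ 1/m at constant velocity, the lighter particle has the longer wavelength.

The electron has the longer de Broglie wavelength.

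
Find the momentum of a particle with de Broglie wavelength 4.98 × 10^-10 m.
1.33 × 10^-24 kg·m/s

From the de Broglie relation λ = h/p, we solve for p:

p = h/λ
p = (6.626 × 10^-34 J·s) / (4.98 × 10^-10 m)
p = 1.33 × 10^-24 kg·m/s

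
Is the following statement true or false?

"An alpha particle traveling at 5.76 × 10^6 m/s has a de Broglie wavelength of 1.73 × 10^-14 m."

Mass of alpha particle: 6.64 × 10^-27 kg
True

The claim is correct.

Using λ = h/(mv):
λ = (6.626 × 10^-34 J·s) / (6.64 × 10^-27 kg × 5.76 × 10^6 m/s)
λ = 1.73 × 10^-14 m

This matches the claimed value.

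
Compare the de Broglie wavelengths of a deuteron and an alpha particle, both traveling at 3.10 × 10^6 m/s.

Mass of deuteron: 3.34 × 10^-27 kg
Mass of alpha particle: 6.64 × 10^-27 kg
The deuteron has the longer wavelength.

Using λ = h/(mv), since both particles have the same velocity, the wavelength depends only on mass.

For deuteron: λ₁ = h/(m₁v) = 6.40 × 10^-14 m
For alpha particle: λ₂ = h/(m₂v) = 3.22 × 10^-14 m

Since λ ∝ 1/m at constant velocity, the lighter particle has the longer wavelength.

The deuteron has the longer de Broglie wavelength.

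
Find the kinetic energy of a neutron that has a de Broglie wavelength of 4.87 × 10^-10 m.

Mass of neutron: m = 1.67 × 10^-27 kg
5.54 × 10^-22 J (or 3.46 × 10^-3 eV)

From λ = h/√(2mKE), we solve for KE:

λ² = h²/(2mKE)
KE = h²/(2mλ²)
KE = (6.626 × 10^-34 J·s)² / (2 × 1.67 × 10^-27 kg × (4.87 × 10^-10 m)²)
KE = 5.54 × 10^-22 J
KE = 3.46 × 10^-3 eV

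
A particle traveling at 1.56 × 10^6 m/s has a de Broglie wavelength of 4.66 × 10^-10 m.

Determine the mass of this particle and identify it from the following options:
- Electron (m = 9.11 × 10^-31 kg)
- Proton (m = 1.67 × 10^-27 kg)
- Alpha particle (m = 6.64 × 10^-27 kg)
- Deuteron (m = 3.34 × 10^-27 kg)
The particle is an electron.

From λ = h/(mv), solve for mass:

m = h/(λv)
m = (6.626 × 10^-34 J·s) / (4.66 × 10^-10 m × 1.56 × 10^6 m/s)
m = 9.11 × 10^-31 kg

Comparing with the listed masses, this is closest to an electron.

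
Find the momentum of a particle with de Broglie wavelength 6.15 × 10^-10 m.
1.08 × 10^-24 kg·m/s

From the de Broglie relation λ = h/p, we solve for p:

p = h/λ
p = (6.626 × 10^-34 J·s) / (6.15 × 10^-10 m)
p = 1.08 × 10^-24 kg·m/s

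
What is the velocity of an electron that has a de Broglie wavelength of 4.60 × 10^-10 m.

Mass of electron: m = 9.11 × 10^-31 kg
1.58 × 10^6 m/s

From the de Broglie relation λ = h/(mv), we solve for v:

v = h/(mλ)
v = (6.626 × 10^-34 J·s) / (9.11 × 10^-31 kg × 4.60 × 10^-10 m)
v = 1.58 × 10^6 m/s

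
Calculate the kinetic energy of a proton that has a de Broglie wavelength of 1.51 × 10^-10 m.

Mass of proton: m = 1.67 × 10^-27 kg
5.77 × 10^-21 J (or 0.0360 eV)

From λ = h/√(2mKE), we solve for KE:

λ² = h²/(2mKE)
KE = h²/(2mλ²)
KE = (6.626 × 10^-34 J·s)² / (2 × 1.67 × 10^-27 kg × (1.51 × 10^-10 m)²)
KE = 5.77 × 10^-21 J
KE = 0.0360 eV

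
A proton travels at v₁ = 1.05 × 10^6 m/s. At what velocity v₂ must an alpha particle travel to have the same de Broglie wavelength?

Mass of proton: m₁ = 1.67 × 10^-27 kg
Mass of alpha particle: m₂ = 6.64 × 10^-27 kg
v₂ = 2.64 × 10^5 m/s

For equal de Broglie wavelengths: λ₁ = λ₂

h/(m₁v₁) = h/(m₂v₂)
m₁v₁ = m₂v₂
v₂ = v₁ · (m₁/m₂)

v₂ = 1.05 × 10^6 m/s × (1.67 × 10^-27 kg / 6.64 × 10^-27 kg)
v₂ = 2.64 × 10^5 m/s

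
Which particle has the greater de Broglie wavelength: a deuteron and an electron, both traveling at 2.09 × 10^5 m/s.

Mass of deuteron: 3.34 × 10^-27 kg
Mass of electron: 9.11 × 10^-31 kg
The electron has the longer wavelength.

Using λ = h/(mv), since both particles have the same velocity, the wavelength depends only on mass.

For deuteron: λ₁ = h/(m₁v) = 9.49 × 10^-13 m
For electron: λ₂ = h/(m₂v) = 3.48 × 10^-9 m

Since λ ∝ 1/m at constant velocity, the lighter particle has the longer wavelength.

The electron has the longer de Broglie wavelength.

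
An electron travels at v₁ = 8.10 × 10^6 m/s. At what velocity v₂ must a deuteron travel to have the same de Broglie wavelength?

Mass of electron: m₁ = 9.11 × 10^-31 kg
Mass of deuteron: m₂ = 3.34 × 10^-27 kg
v₂ = 2.21 × 10^3 m/s

For equal de Broglie wavelengths: λ₁ = λ₂

h/(m₁v₁) = h/(m₂v₂)
m₁v₁ = m₂v₂
v₂ = v₁ · (m₁/m₂)

v₂ = 8.10 × 10^6 m/s × (9.11 × 10^-31 kg / 3.34 × 10^-27 kg)
v₂ = 2.21 × 10^3 m/s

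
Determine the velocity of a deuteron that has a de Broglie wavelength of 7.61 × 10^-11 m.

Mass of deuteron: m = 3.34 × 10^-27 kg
2.61 × 10^3 m/s

From the de Broglie relation λ = h/(mv), we solve for v:

v = h/(mλ)
v = (6.626 × 10^-34 J·s) / (3.34 × 10^-27 kg × 7.61 × 10^-11 m)
v = 2.61 × 10^3 m/s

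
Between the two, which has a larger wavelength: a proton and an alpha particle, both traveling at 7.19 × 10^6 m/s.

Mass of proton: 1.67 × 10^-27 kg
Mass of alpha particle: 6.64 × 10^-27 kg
The proton has the longer wavelength.

Using λ = h/(mv), since both particles have the same velocity, the wavelength depends only on mass.

For proton: λ₁ = h/(m₁v) = 5.52 × 10^-14 m
For alpha particle: λ₂ = h/(m₂v) = 1.39 × 10^-14 m

Since λ ∝ 1/m at constant velocity, the lighter particle has the longer wavelength.

The proton has the longer de Broglie wavelength.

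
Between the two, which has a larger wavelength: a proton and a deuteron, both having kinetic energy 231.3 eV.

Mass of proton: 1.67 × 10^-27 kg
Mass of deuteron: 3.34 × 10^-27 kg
The proton has the longer wavelength.

Using λ = h/√(2mKE):

For proton: λ₁ = h/√(2m₁KE) = 1.88 × 10^-12 m
For deuteron: λ₂ = h/√(2m₂KE) = 1.33 × 10^-12 m

Since λ ∝ 1/√m at constant kinetic energy, the lighter particle has the longer wavelength.

The proton has the longer de Broglie wavelength.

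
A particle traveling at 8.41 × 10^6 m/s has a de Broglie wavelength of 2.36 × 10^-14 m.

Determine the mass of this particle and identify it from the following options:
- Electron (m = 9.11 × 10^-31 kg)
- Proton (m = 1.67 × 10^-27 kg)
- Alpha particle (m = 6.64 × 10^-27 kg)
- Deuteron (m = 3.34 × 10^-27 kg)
The particle is a deuteron.

From λ = h/(mv), solve for mass:

m = h/(λv)
m = (6.626 × 10^-34 J·s) / (2.36 × 10^-14 m × 8.41 × 10^6 m/s)
m = 3.34 × 10^-27 kg

Comparing with the listed masses, this is closest to a deuteron.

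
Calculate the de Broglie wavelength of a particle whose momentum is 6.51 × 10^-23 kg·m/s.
1.02 × 10^-11 m

Using the de Broglie relation λ = h/p:

λ = h/p
λ = (6.626 × 10^-34 J·s) / (6.51 × 10^-23 kg·m/s)
λ = 1.02 × 10^-11 m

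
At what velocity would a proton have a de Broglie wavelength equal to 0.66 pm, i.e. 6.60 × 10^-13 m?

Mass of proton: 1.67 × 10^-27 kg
6.01 × 10^5 m/s

From λ = h/(mv), solve for v:

v = h/(mλ)
v = (6.626 × 10^-34 J·s) / (1.67 × 10^-27 kg × 6.60 × 10^-13 m)
v = 6.01 × 10^5 m/s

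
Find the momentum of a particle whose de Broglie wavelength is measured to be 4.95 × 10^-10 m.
1.34 × 10^-24 kg·m/s

From the de Broglie relation λ = h/p, we solve for p:

p = h/λ
p = (6.626 × 10^-34 J·s) / (4.95 × 10^-10 m)
p = 1.34 × 10^-24 kg·m/s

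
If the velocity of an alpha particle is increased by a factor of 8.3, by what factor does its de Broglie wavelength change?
The wavelength decreases by a factor of 8.3.

From λ = h/(mv), the wavelength is inversely proportional to velocity:

λ ∝ 1/v

If v → 8.3v, then λ → λ/8.3

When velocity is increased by a factor of 8.3, the wavelength decreases by a factor of 8.3.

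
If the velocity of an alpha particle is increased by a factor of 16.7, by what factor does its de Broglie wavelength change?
The wavelength decreases by a factor of 16.7.

From λ = h/(mv), the wavelength is inversely proportional to velocity:

λ ∝ 1/v

If v → 16.7v, then λ → λ/16.7

When velocity is increased by a factor of 16.7, the wavelength decreases by a factor of 16.7.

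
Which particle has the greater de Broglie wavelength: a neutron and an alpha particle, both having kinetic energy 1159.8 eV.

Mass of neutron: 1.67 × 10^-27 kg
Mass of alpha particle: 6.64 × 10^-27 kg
The neutron has the longer wavelength.

Using λ = h/√(2mKE):

For neutron: λ₁ = h/√(2m₁KE) = 8.41 × 10^-13 m
For alpha particle: λ₂ = h/√(2m₂KE) = 4.22 × 10^-13 m

Since λ ∝ 1/√m at constant kinetic energy, the lighter particle has the longer wavelength.

The neutron has the longer de Broglie wavelength.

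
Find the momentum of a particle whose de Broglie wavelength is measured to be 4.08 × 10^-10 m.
1.62 × 10^-24 kg·m/s

From the de Broglie relation λ = h/p, we solve for p:

p = h/λ
p = (6.626 × 10^-34 J·s) / (4.08 × 10^-10 m)
p = 1.62 × 10^-24 kg·m/s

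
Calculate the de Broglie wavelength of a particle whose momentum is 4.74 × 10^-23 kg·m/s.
1.40 × 10^-11 m

Using the de Broglie relation λ = h/p:

λ = h/p
λ = (6.626 × 10^-34 J·s) / (4.74 × 10^-23 kg·m/s)
λ = 1.40 × 10^-11 m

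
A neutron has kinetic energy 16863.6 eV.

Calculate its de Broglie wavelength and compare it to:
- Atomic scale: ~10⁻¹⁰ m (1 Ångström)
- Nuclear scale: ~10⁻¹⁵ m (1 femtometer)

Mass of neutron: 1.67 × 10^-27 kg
λ = 2.21 × 10^-13 m, which is between nuclear and atomic scales.

Using λ = h/√(2mKE):

KE = 16863.6 eV = 2.702 × 10^-15 J

λ = h/√(2mKE)
λ = (6.626 × 10^-34 J·s) / √(2 × 1.67 × 10^-27 kg × 2.702 × 10^-15 J)
λ = 2.21 × 10^-13 m

Comparison:
- Atomic scale (10⁻¹⁰ m): λ is 0.0022× this size
- Nuclear scale (10⁻¹⁵ m): λ is 2.2e+02× this size

The wavelength is between nuclear and atomic scales.

This wavelength is appropriate for probing atomic structure but too large for nuclear physics experiments.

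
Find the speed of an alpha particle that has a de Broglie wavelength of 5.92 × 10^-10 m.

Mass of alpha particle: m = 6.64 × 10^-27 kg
1.69 × 10^2 m/s

From the de Broglie relation λ = h/(mv), we solve for v:

v = h/(mλ)
v = (6.626 × 10^-34 J·s) / (6.64 × 10^-27 kg × 5.92 × 10^-10 m)
v = 1.69 × 10^2 m/s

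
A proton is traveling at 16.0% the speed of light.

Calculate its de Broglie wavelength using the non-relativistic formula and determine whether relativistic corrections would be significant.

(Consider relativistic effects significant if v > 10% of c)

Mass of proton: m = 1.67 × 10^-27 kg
Yes, relativistic corrections are needed.

Using the non-relativistic de Broglie formula λ = h/(mv):

v = 16.0% × c = 4.797 × 10^7 m/s

λ = h/(mv)
λ = (6.626 × 10^-34 J·s) / (1.67 × 10^-27 kg × 4.797 × 10^7 m/s)
λ = 8.27 × 10^-15 m

Since v = 16.0% of c > 10% of c, relativistic corrections ARE significant and the actual wavelength would differ from this non-relativistic estimate.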